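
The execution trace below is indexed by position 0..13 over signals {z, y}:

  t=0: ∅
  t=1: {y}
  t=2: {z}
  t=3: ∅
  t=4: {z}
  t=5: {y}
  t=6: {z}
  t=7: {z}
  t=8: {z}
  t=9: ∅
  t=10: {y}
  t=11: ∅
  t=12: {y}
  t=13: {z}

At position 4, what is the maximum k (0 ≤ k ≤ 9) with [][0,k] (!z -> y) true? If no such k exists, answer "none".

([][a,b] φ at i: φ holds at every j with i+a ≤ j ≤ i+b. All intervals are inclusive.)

4

(!z -> y) must hold from j=4 onward; find where it first fails.
  j=4: holds
  j=5: holds
  j=6: holds
  j=7: holds
  j=8: holds
  j=9: fails
Holds on [4,8], so largest k = 4.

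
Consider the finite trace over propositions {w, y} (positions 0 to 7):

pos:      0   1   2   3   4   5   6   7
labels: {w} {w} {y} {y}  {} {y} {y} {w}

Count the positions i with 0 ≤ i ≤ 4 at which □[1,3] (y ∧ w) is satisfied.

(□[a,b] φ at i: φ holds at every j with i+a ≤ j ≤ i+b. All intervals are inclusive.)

0

Evaluate at each i in [0,4]:
  i=0: ✗ (fails at j=1)
  i=1: ✗ (fails at j=2)
  i=2: ✗ (fails at j=3)
  i=3: ✗ (fails at j=4)
  i=4: ✗ (fails at j=5)
Positions where it holds: {} → 0.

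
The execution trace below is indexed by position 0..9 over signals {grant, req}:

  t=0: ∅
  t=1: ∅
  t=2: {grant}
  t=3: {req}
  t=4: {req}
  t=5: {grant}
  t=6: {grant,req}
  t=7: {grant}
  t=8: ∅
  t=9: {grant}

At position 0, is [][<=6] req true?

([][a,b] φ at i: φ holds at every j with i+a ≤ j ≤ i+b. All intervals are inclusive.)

False

Check req at every j in [0,6]:
  j=0: false
  j=1: false
  j=2: false
  j=3: true
  j=4: true
  j=5: false
  j=6: true
Fails at j=0 → formula fails.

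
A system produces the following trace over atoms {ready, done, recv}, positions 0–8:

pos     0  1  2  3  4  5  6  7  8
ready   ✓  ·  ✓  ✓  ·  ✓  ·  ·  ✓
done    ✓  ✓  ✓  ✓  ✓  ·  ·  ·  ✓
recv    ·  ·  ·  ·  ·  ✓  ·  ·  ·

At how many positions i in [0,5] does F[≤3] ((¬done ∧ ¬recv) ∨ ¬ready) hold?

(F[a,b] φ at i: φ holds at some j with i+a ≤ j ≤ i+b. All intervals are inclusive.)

6

Evaluate at each i in [0,5]:
  i=0: ✓ (witness j=1)
  i=1: ✓ (witness j=1)
  i=2: ✓ (witness j=4)
  i=3: ✓ (witness j=4)
  i=4: ✓ (witness j=4)
  i=5: ✓ (witness j=6)
Positions where it holds: {0, 1, 2, 3, 4, 5} → 6.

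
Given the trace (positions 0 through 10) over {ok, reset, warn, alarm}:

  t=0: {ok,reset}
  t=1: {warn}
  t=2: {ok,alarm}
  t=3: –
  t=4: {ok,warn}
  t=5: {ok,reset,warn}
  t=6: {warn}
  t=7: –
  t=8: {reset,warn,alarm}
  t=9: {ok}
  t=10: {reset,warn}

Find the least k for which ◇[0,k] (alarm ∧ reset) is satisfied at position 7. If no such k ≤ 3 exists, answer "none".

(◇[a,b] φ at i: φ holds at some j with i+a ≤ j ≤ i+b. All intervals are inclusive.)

1

Scan j = 7,8,… for (alarm ∧ reset):
  j=7: fails
  j=8: holds
First hit at j=8, so smallest k = 8-7 = 1.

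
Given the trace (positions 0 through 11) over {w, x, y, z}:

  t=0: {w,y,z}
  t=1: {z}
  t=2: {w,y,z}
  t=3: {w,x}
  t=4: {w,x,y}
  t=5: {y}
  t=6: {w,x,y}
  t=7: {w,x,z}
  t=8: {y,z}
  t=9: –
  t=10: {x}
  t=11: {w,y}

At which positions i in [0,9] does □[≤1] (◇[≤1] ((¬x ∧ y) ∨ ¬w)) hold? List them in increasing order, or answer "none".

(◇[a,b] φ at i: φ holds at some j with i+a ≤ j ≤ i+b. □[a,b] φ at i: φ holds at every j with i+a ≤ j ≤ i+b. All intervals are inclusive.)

Evaluate at each i in [0,9]:
  i=0: ✓ (all of [0,1])
  i=1: ✓ (all of [1,2])
  i=2: ✗ (fails at j=3)
  i=3: ✗ (fails at j=3)
  i=4: ✓ (all of [4,5])
  i=5: ✗ (fails at j=6)
  i=6: ✗ (fails at j=6)
  i=7: ✓ (all of [7,8])
  i=8: ✓ (all of [8,9])
  i=9: ✓ (all of [9,10])

0, 1, 4, 7, 8, 9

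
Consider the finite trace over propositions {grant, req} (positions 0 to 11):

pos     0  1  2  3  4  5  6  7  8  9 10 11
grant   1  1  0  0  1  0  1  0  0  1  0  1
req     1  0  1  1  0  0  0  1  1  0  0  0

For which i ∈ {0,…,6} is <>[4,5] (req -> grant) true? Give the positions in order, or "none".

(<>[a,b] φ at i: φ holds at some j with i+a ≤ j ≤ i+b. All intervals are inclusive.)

Evaluate at each i in [0,6]:
  i=0: ✓ (witness j=4)
  i=1: ✓ (witness j=5)
  i=2: ✓ (witness j=6)
  i=3: ✗ (none in [7,8])
  i=4: ✓ (witness j=9)
  i=5: ✓ (witness j=9)
  i=6: ✓ (witness j=10)

0, 1, 2, 4, 5, 6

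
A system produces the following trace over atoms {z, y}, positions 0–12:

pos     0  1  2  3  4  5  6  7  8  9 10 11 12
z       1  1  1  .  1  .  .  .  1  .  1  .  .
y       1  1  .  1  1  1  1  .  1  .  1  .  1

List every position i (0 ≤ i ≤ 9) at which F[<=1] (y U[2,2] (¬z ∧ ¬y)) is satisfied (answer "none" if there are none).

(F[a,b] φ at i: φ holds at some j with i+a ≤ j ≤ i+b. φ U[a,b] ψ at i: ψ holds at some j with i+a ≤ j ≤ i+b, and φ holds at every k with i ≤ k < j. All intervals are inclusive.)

4, 5

Evaluate at each i in [0,9]:
  i=0: ✗ (none in [0,1])
  i=1: ✗ (none in [1,2])
  i=2: ✗ (none in [2,3])
  i=3: ✗ (none in [3,4])
  i=4: ✓ (witness j=5)
  i=5: ✓ (witness j=5)
  i=6: ✗ (none in [6,7])
  i=7: ✗ (none in [7,8])
  i=8: ✗ (none in [8,9])
  i=9: ✗ (none in [9,10])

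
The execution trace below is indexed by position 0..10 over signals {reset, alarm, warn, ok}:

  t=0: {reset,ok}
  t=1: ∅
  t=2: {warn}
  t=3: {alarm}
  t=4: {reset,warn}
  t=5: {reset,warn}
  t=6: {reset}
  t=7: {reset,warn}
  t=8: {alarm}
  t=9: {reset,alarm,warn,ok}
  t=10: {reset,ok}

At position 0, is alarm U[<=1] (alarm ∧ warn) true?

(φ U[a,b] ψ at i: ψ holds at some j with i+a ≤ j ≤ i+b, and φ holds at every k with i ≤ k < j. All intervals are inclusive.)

No

Need some j in [0,1] with (alarm ∧ warn), and alarm at every k in [0,j-1].
  j=0: (alarm ∧ warn) false.
  j=1: (alarm ∧ warn) false.
No j in the window works → until fails.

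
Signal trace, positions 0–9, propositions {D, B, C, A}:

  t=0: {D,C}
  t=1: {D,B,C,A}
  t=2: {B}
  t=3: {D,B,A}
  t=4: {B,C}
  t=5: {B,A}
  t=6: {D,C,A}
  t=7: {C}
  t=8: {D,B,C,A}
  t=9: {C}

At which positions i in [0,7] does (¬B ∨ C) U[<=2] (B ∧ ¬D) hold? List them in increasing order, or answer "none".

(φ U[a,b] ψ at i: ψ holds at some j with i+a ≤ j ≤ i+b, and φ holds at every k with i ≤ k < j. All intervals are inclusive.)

Evaluate at each i in [0,7]:
  i=0: ✓ (rhs at j=2; lhs holds on [0,1])
  i=1: ✓ (rhs at j=2; lhs holds on [1,1])
  i=2: ✓ (rhs at j=2)
  i=3: ✗ (lhs fails at k=3 before rhs at j=4)
  i=4: ✓ (rhs at j=4)
  i=5: ✓ (rhs at j=5)
  i=6: ✗ (no rhs in [6,8])
  i=7: ✗ (no rhs in [7,9])

0, 1, 2, 4, 5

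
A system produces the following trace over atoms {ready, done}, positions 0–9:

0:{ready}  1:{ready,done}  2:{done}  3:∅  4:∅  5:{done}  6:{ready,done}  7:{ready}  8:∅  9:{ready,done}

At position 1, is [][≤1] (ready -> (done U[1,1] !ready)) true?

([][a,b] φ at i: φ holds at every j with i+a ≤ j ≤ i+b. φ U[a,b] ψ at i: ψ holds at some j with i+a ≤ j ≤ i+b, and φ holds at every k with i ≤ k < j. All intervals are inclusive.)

Check (ready -> (done U[1,1] !ready)) at every j in [1,2]:
  j=1: antecedent true; consequent holds → ✓
  j=2: antecedent false → ✓
All positions satisfy it → formula holds.

True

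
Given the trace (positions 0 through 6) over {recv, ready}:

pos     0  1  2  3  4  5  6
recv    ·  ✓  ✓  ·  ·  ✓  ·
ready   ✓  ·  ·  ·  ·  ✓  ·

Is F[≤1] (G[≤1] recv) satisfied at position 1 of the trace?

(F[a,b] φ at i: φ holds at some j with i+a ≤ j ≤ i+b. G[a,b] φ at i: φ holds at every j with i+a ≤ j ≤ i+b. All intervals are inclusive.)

Check G[≤1] recv at each j in [1,2]:
  j=1: holds on [1,2]
  j=2: fails at 3
Found at j=1 → formula holds.

True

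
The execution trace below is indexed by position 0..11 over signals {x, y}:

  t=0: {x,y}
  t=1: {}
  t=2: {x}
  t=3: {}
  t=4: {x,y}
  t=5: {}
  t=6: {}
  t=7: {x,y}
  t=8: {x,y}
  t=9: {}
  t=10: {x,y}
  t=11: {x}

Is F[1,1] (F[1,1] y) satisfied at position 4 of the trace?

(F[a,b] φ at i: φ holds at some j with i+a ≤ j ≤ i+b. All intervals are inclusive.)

Check F[1,1] y at each j in [5,5]:
  j=5: fails (none in [6,6])
No position in the window satisfies it → formula fails.

No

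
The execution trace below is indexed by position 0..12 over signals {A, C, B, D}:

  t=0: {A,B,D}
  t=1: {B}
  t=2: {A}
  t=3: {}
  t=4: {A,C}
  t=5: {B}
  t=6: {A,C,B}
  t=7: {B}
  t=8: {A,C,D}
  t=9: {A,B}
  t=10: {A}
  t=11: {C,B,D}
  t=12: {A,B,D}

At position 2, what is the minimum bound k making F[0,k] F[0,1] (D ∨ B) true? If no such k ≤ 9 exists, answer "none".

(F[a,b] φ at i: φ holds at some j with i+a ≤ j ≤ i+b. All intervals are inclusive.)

Scan j = 2,3,… for F[0,1] (D ∨ B):
  j=2: fails
  j=3: fails
  j=4: holds
First hit at j=4, so smallest k = 4-2 = 2.

2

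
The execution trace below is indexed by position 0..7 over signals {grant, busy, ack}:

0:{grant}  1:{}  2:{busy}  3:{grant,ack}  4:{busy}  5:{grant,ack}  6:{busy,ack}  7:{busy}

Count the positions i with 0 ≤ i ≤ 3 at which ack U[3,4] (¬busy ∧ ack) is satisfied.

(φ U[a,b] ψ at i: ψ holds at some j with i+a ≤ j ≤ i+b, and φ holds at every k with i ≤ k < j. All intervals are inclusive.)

Evaluate at each i in [0,3]:
  i=0: ✗ (lhs fails at k=0 before rhs at j=3)
  i=1: ✗ (lhs fails at k=1 before rhs at j=5)
  i=2: ✗ (lhs fails at k=2 before rhs at j=5)
  i=3: ✗ (no rhs in [6,7])
Positions where it holds: {} → 0.

0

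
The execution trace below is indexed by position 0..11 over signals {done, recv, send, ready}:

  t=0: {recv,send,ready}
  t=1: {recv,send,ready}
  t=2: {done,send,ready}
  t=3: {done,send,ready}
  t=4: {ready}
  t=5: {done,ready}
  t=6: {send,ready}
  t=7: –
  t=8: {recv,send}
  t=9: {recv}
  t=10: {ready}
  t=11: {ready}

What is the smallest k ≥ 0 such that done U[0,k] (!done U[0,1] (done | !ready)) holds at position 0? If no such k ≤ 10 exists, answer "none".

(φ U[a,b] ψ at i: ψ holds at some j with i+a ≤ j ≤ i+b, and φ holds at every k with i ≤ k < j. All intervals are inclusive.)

Need earliest j ≥ 0 with (!done U[0,1] (done | !ready)), and done at every k in [0,j-1].
  j=0: rhs fails.
  j=1: rhs holds but lhs fails at k=0.
  j=2: rhs holds but lhs fails at k=0.
  j=3: rhs holds but lhs fails at k=0.
  j=4: rhs holds but lhs fails at k=0.
  j=5: rhs holds but lhs fails at k=0.
  j=6: rhs holds but lhs fails at k=0.
  j=7: rhs holds but lhs fails at k=0.
  j=8: rhs holds but lhs fails at k=0.
  j=9: rhs holds but lhs fails at k=0.
  j=10: rhs fails.
No witness within the range → none.

none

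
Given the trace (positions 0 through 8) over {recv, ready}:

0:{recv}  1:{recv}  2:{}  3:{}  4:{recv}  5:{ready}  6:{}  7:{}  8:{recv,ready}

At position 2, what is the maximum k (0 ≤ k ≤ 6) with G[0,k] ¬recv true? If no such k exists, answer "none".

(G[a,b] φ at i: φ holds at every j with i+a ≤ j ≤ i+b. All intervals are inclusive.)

¬recv must hold from j=2 onward; find where it first fails.
  j=2: holds
  j=3: holds
  j=4: fails
Holds on [2,3], so largest k = 1.

1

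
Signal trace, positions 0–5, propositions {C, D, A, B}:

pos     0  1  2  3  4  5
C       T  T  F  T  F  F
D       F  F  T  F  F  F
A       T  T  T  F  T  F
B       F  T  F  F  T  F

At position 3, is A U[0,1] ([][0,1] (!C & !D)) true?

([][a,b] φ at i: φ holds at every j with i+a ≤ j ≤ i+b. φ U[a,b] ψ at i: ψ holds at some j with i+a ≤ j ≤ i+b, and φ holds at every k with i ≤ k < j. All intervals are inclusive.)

Does not hold

Need some j in [3,4] with [][0,1] (!C & !D), and A at every k in [3,j-1].
  j=3: [][0,1] (!C & !D) — fails at 3.
  j=4: [][0,1] (!C & !D) holds, but A fails at k=3 → not this j.
No j in the window works → until fails.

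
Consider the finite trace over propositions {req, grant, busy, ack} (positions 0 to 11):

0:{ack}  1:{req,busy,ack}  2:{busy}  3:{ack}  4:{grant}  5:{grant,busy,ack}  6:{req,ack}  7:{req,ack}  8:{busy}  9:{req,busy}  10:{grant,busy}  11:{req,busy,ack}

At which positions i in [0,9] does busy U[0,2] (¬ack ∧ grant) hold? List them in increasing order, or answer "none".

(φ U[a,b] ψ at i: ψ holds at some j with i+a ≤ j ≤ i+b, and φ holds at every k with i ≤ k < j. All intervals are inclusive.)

Evaluate at each i in [0,9]:
  i=0: ✗ (no rhs in [0,2])
  i=1: ✗ (no rhs in [1,3])
  i=2: ✗ (lhs fails at k=3 before rhs at j=4)
  i=3: ✗ (lhs fails at k=3 before rhs at j=4)
  i=4: ✓ (rhs at j=4)
  i=5: ✗ (no rhs in [5,7])
  i=6: ✗ (no rhs in [6,8])
  i=7: ✗ (no rhs in [7,9])
  i=8: ✓ (rhs at j=10; lhs holds on [8,9])
  i=9: ✓ (rhs at j=10; lhs holds on [9,9])

4, 8, 9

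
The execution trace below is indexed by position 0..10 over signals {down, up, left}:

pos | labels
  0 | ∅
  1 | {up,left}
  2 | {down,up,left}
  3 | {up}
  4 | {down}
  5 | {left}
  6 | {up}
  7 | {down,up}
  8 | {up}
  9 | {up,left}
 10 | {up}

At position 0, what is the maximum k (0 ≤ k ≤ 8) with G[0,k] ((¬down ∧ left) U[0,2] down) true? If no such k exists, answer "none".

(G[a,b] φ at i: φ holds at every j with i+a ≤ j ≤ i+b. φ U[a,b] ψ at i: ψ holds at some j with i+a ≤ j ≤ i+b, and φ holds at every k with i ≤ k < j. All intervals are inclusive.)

((¬down ∧ left) U[0,2] down) must hold from j=0 onward; find where it first fails.
  j=0: fails → no k works.

none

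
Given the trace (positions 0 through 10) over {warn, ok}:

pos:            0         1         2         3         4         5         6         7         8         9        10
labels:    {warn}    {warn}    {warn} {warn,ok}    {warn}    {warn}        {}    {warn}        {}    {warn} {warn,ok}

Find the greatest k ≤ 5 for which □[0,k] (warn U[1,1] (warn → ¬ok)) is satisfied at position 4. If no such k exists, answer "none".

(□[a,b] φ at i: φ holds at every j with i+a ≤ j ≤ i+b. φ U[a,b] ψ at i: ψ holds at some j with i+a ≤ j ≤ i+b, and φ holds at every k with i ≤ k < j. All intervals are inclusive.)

(warn U[1,1] (warn → ¬ok)) must hold from j=4 onward; find where it first fails.
  j=4: holds
  j=5: holds
  j=6: fails
Holds on [4,5], so largest k = 1.

1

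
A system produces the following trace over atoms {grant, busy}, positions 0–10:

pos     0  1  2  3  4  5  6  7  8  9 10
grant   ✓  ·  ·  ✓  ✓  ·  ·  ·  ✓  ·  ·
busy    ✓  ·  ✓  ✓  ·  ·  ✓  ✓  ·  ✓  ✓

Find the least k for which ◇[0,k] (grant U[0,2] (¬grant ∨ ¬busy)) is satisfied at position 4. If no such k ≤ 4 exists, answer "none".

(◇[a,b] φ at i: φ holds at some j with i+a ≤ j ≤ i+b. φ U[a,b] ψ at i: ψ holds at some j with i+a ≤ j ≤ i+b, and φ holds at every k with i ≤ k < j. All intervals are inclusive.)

0

Scan j = 4,5,… for (grant U[0,2] (¬grant ∨ ¬busy)):
  j=4: holds
First hit at j=4, so smallest k = 4-4 = 0.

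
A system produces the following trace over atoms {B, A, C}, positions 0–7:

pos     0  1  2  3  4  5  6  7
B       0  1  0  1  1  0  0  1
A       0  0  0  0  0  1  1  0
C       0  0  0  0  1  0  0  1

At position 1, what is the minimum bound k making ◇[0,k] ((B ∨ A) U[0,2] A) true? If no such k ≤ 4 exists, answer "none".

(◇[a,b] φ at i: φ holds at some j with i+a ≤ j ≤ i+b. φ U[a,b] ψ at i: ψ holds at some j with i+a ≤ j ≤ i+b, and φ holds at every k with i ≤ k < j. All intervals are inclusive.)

2

Scan j = 1,2,… for ((B ∨ A) U[0,2] A):
  j=1: fails
  j=2: fails
  j=3: holds
First hit at j=3, so smallest k = 3-1 = 2.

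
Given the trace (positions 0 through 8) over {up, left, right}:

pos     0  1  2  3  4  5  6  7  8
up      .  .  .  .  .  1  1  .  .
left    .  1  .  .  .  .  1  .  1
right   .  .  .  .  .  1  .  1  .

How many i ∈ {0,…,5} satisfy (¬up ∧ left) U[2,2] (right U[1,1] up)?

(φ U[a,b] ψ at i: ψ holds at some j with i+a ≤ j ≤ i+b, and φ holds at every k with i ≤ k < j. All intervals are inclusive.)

Evaluate at each i in [0,5]:
  i=0: ✗ (no rhs in [2,2])
  i=1: ✗ (no rhs in [3,3])
  i=2: ✗ (no rhs in [4,4])
  i=3: ✗ (lhs fails at k=3 before rhs at j=5)
  i=4: ✗ (no rhs in [6,6])
  i=5: ✗ (no rhs in [7,7])
Positions where it holds: {} → 0.

0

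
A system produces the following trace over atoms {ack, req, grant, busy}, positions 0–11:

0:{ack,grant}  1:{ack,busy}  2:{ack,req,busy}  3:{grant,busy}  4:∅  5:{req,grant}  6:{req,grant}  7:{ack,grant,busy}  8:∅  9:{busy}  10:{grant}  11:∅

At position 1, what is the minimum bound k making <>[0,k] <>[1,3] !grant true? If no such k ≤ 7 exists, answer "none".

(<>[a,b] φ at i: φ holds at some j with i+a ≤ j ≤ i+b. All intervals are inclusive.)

Scan j = 1,2,… for <>[1,3] !grant:
  j=1: holds
First hit at j=1, so smallest k = 1-1 = 0.

0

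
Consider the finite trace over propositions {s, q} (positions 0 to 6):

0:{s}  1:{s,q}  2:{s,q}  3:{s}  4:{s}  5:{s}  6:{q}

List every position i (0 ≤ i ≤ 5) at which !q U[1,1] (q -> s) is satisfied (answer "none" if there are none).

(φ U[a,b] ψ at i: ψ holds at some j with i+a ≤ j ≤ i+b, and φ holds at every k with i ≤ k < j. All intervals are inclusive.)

Evaluate at each i in [0,5]:
  i=0: ✓ (rhs at j=1; lhs holds on [0,0])
  i=1: ✗ (lhs fails at k=1 before rhs at j=2)
  i=2: ✗ (lhs fails at k=2 before rhs at j=3)
  i=3: ✓ (rhs at j=4; lhs holds on [3,3])
  i=4: ✓ (rhs at j=5; lhs holds on [4,4])
  i=5: ✗ (no rhs in [6,6])

0, 3, 4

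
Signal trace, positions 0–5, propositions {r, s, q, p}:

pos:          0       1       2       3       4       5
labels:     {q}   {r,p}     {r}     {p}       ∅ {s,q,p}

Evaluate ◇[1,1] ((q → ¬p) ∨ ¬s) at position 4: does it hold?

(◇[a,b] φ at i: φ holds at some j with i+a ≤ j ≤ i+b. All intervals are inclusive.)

No

Check ((q → ¬p) ∨ ¬s) at each j in [5,5]:
  j=5: false
No position in the window satisfies it → formula fails.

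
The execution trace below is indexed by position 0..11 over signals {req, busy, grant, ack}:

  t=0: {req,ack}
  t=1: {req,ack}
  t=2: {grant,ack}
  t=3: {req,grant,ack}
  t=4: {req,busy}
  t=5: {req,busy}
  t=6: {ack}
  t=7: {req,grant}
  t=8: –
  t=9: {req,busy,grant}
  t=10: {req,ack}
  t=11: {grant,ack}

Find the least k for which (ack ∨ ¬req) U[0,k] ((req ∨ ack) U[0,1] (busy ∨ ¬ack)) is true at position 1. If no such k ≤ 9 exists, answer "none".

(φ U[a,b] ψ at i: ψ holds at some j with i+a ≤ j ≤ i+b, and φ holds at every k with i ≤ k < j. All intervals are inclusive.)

2

Need earliest j ≥ 1 with ((req ∨ ack) U[0,1] (busy ∨ ¬ack)), and (ack ∨ ¬req) at every k in [1,j-1].
  j=1: rhs fails.
  j=2: rhs fails.
  j=3: rhs holds; lhs holds on [1,2]. k = 2.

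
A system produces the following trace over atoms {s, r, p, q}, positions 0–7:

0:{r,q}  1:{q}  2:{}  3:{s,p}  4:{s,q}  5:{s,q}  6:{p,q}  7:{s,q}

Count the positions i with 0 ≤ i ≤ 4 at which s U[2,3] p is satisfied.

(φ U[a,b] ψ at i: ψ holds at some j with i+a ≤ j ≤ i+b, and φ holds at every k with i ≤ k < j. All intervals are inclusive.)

2

Evaluate at each i in [0,4]:
  i=0: ✗ (lhs fails at k=0 before rhs at j=3)
  i=1: ✗ (lhs fails at k=1 before rhs at j=3)
  i=2: ✗ (no rhs in [4,5])
  i=3: ✓ (rhs at j=6; lhs holds on [3,5])
  i=4: ✓ (rhs at j=6; lhs holds on [4,5])
Positions where it holds: {3, 4} → 2.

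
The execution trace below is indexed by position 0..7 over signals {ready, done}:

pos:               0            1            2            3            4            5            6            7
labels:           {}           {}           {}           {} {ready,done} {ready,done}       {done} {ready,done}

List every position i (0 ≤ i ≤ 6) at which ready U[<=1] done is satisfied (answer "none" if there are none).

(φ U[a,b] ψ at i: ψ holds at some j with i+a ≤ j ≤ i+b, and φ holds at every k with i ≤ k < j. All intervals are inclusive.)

Evaluate at each i in [0,6]:
  i=0: ✗ (no rhs in [0,1])
  i=1: ✗ (no rhs in [1,2])
  i=2: ✗ (no rhs in [2,3])
  i=3: ✗ (lhs fails at k=3 before rhs at j=4)
  i=4: ✓ (rhs at j=4)
  i=5: ✓ (rhs at j=5)
  i=6: ✓ (rhs at j=6)

4, 5, 6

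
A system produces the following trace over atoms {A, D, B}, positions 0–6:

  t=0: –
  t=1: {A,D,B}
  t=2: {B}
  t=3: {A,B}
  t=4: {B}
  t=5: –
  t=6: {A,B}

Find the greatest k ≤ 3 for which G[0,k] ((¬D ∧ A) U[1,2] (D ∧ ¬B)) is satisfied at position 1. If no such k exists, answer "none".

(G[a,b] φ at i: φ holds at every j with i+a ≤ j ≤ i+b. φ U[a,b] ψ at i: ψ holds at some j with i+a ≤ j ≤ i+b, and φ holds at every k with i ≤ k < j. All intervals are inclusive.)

none

((¬D ∧ A) U[1,2] (D ∧ ¬B)) must hold from j=1 onward; find where it first fails.
  j=1: fails → no k works.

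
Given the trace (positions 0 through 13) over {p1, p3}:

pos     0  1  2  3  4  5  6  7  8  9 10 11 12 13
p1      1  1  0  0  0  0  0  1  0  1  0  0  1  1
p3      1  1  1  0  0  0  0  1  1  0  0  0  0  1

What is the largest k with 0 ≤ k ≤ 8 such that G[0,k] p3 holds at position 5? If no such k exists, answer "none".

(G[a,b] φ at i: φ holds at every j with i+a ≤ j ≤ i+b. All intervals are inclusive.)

none

p3 must hold from j=5 onward; find where it first fails.
  j=5: fails → no k works.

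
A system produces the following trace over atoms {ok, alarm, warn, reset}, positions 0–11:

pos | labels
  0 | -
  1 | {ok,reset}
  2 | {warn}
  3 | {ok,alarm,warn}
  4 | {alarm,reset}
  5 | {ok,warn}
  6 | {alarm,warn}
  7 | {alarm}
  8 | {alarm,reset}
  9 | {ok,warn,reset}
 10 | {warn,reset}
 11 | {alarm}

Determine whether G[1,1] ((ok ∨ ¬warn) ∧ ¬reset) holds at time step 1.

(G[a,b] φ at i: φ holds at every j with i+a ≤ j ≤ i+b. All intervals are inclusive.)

Check ((ok ∨ ¬warn) ∧ ¬reset) at every j in [2,2]:
  j=2: false
Fails at j=2 → formula fails.

No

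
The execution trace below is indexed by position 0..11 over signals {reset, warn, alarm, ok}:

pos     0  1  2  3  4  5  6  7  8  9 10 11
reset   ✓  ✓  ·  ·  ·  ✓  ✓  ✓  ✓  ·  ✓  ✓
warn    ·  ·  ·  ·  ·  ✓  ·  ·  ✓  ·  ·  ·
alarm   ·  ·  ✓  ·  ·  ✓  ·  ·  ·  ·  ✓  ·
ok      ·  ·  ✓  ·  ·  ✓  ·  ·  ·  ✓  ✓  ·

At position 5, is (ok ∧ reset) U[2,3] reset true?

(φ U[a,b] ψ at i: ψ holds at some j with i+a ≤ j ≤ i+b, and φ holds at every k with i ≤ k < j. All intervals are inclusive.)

Need some j in [7,8] with reset, and (ok ∧ reset) at every k in [5,j-1].
  j=7: reset holds, but (ok ∧ reset) fails at k=6 → not this j.
  j=8: reset holds, but (ok ∧ reset) fails at k=6 → not this j.
No j in the window works → until fails.

No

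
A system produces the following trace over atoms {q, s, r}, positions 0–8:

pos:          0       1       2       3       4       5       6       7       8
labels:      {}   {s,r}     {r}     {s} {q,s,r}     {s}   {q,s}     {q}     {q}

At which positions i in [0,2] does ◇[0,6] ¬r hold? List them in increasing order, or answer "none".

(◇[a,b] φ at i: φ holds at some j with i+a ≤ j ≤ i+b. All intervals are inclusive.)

Evaluate at each i in [0,2]:
  i=0: ✓ (witness j=0)
  i=1: ✓ (witness j=3)
  i=2: ✓ (witness j=3)

0, 1, 2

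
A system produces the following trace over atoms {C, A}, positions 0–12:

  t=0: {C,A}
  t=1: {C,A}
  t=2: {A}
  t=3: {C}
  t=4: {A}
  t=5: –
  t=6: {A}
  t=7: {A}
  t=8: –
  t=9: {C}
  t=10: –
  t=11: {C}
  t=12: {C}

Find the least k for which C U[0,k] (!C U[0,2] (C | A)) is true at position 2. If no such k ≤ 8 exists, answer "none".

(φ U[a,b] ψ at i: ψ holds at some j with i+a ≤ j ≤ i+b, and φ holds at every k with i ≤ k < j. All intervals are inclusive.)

0

Need earliest j ≥ 2 with (!C U[0,2] (C | A)), and C at every k in [2,j-1].
  j=2: rhs holds (empty prefix). k = 0.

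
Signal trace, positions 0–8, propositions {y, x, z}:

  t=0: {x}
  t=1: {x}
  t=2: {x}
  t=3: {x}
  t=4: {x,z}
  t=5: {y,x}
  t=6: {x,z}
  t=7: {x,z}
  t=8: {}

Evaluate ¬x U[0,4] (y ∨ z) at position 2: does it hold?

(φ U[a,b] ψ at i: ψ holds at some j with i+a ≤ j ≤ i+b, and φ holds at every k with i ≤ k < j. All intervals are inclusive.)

False

Need some j in [2,6] with (y ∨ z), and ¬x at every k in [2,j-1].
  j=2: (y ∨ z) false.
  j=3: (y ∨ z) false.
  j=4: (y ∨ z) holds, but ¬x fails at k=2 → not this j.
  j=5: (y ∨ z) holds, but ¬x fails at k=2 → not this j.
  j=6: (y ∨ z) holds, but ¬x fails at k=2 → not this j.
No j in the window works → until fails.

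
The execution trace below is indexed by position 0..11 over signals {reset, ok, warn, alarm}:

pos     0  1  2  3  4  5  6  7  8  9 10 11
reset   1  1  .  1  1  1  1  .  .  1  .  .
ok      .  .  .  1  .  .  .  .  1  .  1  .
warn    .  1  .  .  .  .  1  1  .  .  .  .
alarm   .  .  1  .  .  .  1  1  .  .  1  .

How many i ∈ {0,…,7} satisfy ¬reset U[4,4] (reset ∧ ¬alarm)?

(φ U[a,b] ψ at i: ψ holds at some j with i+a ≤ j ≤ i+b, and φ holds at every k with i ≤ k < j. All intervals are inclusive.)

Evaluate at each i in [0,7]:
  i=0: ✗ (lhs fails at k=0 before rhs at j=4)
  i=1: ✗ (lhs fails at k=1 before rhs at j=5)
  i=2: ✗ (no rhs in [6,6])
  i=3: ✗ (no rhs in [7,7])
  i=4: ✗ (no rhs in [8,8])
  i=5: ✗ (lhs fails at k=5 before rhs at j=9)
  i=6: ✗ (no rhs in [10,10])
  i=7: ✗ (no rhs in [11,11])
Positions where it holds: {} → 0.

0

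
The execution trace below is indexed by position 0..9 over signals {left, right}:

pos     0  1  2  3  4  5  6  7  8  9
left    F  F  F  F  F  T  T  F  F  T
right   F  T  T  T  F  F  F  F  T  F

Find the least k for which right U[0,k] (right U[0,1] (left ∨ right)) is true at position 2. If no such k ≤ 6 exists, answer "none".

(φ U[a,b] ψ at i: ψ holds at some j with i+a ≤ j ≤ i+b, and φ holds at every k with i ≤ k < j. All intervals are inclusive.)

0

Need earliest j ≥ 2 with (right U[0,1] (left ∨ right)), and right at every k in [2,j-1].
  j=2: rhs holds (empty prefix). k = 0.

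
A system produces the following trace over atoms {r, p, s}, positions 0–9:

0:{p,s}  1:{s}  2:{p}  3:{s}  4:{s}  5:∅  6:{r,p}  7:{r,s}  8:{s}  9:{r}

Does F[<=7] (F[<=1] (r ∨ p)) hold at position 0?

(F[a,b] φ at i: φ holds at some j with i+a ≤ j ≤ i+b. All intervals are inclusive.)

Yes

Check F[<=1] (r ∨ p) at each j in [0,7]:
  j=0: holds (witness at 0)
  j=1: holds (witness at 2)
  j=2: holds (witness at 2)
  j=3: fails (none in [3,4])
  j=4: fails (none in [4,5])
  j=5: holds (witness at 6)
  j=6: holds (witness at 6)
  j=7: holds (witness at 7)
Found at j=0 → formula holds.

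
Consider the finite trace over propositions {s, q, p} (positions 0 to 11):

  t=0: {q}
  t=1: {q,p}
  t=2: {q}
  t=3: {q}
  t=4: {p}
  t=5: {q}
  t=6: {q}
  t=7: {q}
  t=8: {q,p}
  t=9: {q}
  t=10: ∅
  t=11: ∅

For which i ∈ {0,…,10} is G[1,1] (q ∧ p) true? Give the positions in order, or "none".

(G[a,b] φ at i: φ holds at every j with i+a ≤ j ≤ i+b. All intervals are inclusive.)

0, 7

Evaluate at each i in [0,10]:
  i=0: ✓ (all of [1,1])
  i=1: ✗ (fails at j=2)
  i=2: ✗ (fails at j=3)
  i=3: ✗ (fails at j=4)
  i=4: ✗ (fails at j=5)
  i=5: ✗ (fails at j=6)
  i=6: ✗ (fails at j=7)
  i=7: ✓ (all of [8,8])
  i=8: ✗ (fails at j=9)
  i=9: ✗ (fails at j=10)
  i=10: ✗ (fails at j=11)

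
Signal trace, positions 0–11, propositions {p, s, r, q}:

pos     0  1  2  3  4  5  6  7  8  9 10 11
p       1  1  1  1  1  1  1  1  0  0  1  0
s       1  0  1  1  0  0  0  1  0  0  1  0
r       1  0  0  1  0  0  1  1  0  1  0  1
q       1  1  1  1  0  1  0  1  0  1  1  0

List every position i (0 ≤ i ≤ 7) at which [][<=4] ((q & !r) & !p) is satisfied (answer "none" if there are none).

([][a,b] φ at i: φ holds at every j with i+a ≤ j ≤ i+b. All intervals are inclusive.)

none

Evaluate at each i in [0,7]:
  i=0: ✗ (fails at j=0)
  i=1: ✗ (fails at j=1)
  i=2: ✗ (fails at j=2)
  i=3: ✗ (fails at j=3)
  i=4: ✗ (fails at j=4)
  i=5: ✗ (fails at j=5)
  i=6: ✗ (fails at j=6)
  i=7: ✗ (fails at j=7)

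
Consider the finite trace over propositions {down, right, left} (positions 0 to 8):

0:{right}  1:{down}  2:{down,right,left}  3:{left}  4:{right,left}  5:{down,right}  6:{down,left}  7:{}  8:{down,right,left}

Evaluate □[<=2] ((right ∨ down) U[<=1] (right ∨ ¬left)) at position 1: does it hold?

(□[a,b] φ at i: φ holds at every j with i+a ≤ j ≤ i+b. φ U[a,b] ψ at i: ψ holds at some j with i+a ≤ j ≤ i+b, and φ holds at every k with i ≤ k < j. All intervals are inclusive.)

Check ((right ∨ down) U[<=1] (right ∨ ¬left)) at every j in [1,3]:
  j=1: holds
  j=2: holds
  j=3: fails
Fails at j=3 → formula fails.

False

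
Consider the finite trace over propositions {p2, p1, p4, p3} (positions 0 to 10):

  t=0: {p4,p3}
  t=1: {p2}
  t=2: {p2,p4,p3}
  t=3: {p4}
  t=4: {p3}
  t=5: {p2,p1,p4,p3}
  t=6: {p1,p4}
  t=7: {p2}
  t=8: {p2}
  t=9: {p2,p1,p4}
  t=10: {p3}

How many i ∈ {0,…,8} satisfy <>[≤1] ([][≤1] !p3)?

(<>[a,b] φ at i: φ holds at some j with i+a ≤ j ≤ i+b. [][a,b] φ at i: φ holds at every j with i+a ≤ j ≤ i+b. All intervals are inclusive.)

Evaluate at each i in [0,8]:
  i=0: ✗ (none in [0,1])
  i=1: ✗ (none in [1,2])
  i=2: ✗ (none in [2,3])
  i=3: ✗ (none in [3,4])
  i=4: ✗ (none in [4,5])
  i=5: ✓ (witness j=6)
  i=6: ✓ (witness j=6)
  i=7: ✓ (witness j=7)
  i=8: ✓ (witness j=8)
Positions where it holds: {5, 6, 7, 8} → 4.

4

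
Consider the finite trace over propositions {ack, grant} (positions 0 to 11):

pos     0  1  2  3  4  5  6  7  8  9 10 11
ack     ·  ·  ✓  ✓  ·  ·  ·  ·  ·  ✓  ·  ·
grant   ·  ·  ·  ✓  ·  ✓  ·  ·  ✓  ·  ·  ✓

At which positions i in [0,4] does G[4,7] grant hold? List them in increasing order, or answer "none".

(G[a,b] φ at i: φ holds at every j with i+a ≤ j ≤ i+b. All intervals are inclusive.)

none

Evaluate at each i in [0,4]:
  i=0: ✗ (fails at j=4)
  i=1: ✗ (fails at j=6)
  i=2: ✗ (fails at j=6)
  i=3: ✗ (fails at j=7)
  i=4: ✗ (fails at j=9)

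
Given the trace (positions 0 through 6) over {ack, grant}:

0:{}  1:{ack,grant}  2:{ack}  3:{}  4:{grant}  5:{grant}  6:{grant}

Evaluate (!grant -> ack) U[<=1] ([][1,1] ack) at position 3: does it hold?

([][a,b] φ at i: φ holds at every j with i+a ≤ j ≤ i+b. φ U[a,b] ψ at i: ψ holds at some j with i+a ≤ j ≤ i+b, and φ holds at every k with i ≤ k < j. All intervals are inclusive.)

False

Need some j in [3,4] with [][1,1] ack, and (!grant -> ack) at every k in [3,j-1].
  j=3: [][1,1] ack — fails at 4.
  j=4: [][1,1] ack — fails at 5.
No j in the window works → until fails.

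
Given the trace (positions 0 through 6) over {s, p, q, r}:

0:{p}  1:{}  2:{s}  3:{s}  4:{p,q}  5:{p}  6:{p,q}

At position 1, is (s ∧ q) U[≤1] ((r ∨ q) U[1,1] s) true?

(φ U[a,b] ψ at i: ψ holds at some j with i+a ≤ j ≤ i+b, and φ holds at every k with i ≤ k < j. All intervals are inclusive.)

Need some j in [1,2] with ((r ∨ q) U[1,1] s), and (s ∧ q) at every k in [1,j-1].
  j=1: ((r ∨ q) U[1,1] s) — fails.
  j=2: ((r ∨ q) U[1,1] s) — fails.
No j in the window works → until fails.

False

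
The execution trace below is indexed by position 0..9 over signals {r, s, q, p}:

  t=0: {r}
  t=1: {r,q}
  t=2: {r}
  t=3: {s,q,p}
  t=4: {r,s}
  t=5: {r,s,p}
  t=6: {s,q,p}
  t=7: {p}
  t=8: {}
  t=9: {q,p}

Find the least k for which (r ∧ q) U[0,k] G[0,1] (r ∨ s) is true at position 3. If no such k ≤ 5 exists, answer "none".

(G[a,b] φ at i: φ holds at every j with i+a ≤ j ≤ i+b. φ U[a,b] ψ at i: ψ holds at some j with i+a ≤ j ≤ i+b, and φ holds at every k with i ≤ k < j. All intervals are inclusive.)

Need earliest j ≥ 3 with G[0,1] (r ∨ s), and (r ∧ q) at every k in [3,j-1].
  j=3: rhs holds (empty prefix). k = 0.

0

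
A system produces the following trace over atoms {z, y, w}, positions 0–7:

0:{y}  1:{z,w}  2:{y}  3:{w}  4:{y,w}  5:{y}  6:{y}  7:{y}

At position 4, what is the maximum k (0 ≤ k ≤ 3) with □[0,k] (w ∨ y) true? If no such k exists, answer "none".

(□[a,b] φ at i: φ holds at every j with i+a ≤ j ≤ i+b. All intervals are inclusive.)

(w ∨ y) must hold from j=4 onward; find where it first fails.
  j=4: holds
  j=5: holds
  j=6: holds
  j=7: holds
Holds through j=7; largest k = 3.

3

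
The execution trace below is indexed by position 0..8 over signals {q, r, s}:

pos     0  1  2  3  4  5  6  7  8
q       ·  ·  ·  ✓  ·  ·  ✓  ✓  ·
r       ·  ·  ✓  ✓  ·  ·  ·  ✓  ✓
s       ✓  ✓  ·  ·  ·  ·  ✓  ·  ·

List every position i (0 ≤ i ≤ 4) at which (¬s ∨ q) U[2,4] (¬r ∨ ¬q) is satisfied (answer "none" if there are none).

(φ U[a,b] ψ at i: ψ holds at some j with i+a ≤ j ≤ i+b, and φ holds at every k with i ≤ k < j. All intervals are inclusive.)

Evaluate at each i in [0,4]:
  i=0: ✗ (lhs fails at k=0 before rhs at j=2)
  i=1: ✗ (lhs fails at k=1 before rhs at j=4)
  i=2: ✓ (rhs at j=4; lhs holds on [2,3])
  i=3: ✓ (rhs at j=5; lhs holds on [3,4])
  i=4: ✓ (rhs at j=6; lhs holds on [4,5])

2, 3, 4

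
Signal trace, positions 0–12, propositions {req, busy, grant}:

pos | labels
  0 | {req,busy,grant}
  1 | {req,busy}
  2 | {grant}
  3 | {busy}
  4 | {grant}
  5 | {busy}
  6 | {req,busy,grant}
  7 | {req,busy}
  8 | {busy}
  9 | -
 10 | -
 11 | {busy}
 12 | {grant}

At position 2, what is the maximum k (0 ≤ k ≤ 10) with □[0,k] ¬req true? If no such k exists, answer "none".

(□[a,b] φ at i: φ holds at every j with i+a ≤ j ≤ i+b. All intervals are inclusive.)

¬req must hold from j=2 onward; find where it first fails.
  j=2: holds
  j=3: holds
  j=4: holds
  j=5: holds
  j=6: fails
Holds on [2,5], so largest k = 3.

3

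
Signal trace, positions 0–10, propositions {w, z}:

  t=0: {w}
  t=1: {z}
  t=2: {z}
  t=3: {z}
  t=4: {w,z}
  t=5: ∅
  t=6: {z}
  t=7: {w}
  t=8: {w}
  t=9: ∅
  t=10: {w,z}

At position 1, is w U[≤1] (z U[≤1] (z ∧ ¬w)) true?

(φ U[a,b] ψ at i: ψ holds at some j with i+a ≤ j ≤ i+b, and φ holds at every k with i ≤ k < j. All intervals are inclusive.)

Need some j in [1,2] with (z U[≤1] (z ∧ ¬w)), and w at every k in [1,j-1].
  j=1: (z U[≤1] (z ∧ ¬w)) holds; no prefix to check → satisfied.

True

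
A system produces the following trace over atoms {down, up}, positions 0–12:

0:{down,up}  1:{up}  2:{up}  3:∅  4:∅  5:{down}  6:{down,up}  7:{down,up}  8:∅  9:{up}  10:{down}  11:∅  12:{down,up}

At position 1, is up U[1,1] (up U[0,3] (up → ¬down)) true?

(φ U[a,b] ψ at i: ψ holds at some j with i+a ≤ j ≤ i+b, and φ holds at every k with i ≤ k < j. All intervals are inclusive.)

Need some j in [2,2] with (up U[0,3] (up → ¬down)), and up at every k in [1,j-1].
  j=2: (up U[0,3] (up → ¬down)) holds; up holds at every k in [1,1] → satisfied.

True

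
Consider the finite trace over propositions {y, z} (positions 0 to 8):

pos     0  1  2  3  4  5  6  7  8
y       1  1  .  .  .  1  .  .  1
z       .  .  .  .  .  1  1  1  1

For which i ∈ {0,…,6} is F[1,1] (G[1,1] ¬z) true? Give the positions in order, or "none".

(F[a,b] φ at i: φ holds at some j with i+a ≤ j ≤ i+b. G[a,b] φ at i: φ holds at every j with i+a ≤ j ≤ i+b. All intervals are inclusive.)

Evaluate at each i in [0,6]:
  i=0: ✓ (witness j=1)
  i=1: ✓ (witness j=2)
  i=2: ✓ (witness j=3)
  i=3: ✗ (none in [4,4])
  i=4: ✗ (none in [5,5])
  i=5: ✗ (none in [6,6])
  i=6: ✗ (none in [7,7])

0, 1, 2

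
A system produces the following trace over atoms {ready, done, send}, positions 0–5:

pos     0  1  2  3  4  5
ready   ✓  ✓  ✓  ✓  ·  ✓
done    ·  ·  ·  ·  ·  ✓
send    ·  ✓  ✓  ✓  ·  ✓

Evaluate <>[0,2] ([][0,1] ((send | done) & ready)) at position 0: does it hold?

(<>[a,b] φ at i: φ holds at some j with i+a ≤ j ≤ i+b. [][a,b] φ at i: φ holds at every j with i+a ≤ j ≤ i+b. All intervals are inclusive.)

Check [][0,1] ((send | done) & ready) at each j in [0,2]:
  j=0: fails at 0
  j=1: holds on [1,2]
  j=2: holds on [2,3]
Found at j=1 → formula holds.

Yes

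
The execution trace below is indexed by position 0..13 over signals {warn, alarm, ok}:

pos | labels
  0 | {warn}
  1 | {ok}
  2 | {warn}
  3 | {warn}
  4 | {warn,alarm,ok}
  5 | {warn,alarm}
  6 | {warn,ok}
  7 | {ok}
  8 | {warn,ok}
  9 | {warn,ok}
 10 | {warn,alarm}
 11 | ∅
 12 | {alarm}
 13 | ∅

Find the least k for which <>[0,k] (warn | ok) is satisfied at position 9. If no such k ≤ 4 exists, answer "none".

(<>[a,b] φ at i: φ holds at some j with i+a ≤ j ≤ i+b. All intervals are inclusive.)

0

Scan j = 9,10,… for (warn | ok):
  j=9: holds
First hit at j=9, so smallest k = 9-9 = 0.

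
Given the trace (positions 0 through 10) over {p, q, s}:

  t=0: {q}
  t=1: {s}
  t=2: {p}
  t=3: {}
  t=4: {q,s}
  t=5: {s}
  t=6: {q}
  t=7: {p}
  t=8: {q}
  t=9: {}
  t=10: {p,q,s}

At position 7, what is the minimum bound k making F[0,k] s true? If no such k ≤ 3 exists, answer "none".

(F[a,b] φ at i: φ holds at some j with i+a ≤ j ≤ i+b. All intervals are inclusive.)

3

Scan j = 7,8,… for s:
  j=7: fails
  j=8: fails
  j=9: fails
  j=10: holds
First hit at j=10, so smallest k = 10-7 = 3.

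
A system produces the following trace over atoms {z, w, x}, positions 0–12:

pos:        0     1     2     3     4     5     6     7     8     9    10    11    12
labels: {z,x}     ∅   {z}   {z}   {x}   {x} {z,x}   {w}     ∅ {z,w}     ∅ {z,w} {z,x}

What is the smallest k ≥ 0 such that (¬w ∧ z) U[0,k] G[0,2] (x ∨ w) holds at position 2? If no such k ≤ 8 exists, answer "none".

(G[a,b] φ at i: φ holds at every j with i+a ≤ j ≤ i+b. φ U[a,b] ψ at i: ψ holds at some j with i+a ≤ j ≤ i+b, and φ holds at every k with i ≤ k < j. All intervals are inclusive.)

2

Need earliest j ≥ 2 with G[0,2] (x ∨ w), and (¬w ∧ z) at every k in [2,j-1].
  j=2: rhs fails.
  j=3: rhs fails.
  j=4: rhs holds; lhs holds on [2,3]. k = 2.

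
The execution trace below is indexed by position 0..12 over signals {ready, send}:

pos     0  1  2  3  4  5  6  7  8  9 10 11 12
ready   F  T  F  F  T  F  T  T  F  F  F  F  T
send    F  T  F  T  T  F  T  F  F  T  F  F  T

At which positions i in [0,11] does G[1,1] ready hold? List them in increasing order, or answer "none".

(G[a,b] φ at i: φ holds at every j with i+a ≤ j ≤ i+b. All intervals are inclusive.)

Evaluate at each i in [0,11]:
  i=0: ✓ (all of [1,1])
  i=1: ✗ (fails at j=2)
  i=2: ✗ (fails at j=3)
  i=3: ✓ (all of [4,4])
  i=4: ✗ (fails at j=5)
  i=5: ✓ (all of [6,6])
  i=6: ✓ (all of [7,7])
  i=7: ✗ (fails at j=8)
  i=8: ✗ (fails at j=9)
  i=9: ✗ (fails at j=10)
  i=10: ✗ (fails at j=11)
  i=11: ✓ (all of [12,12])

0, 3, 5, 6, 11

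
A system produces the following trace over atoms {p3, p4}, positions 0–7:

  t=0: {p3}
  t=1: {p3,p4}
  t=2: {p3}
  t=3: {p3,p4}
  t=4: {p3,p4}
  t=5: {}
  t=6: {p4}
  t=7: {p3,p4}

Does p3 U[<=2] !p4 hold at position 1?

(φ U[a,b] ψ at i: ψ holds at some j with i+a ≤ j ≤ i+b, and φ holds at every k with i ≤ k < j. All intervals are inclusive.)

Holds

Need some j in [1,3] with !p4, and p3 at every k in [1,j-1].
  j=1: !p4 false.
  j=2: !p4 holds; p3 holds at every k in [1,1] → satisfied.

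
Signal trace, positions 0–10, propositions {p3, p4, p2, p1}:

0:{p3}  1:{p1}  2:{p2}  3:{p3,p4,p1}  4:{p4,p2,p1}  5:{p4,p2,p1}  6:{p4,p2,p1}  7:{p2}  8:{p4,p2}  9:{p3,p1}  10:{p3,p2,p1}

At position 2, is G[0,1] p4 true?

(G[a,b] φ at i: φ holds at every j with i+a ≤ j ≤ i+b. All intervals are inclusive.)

Does not hold

Check p4 at every j in [2,3]:
  j=2: false
  j=3: true
Fails at j=2 → formula fails.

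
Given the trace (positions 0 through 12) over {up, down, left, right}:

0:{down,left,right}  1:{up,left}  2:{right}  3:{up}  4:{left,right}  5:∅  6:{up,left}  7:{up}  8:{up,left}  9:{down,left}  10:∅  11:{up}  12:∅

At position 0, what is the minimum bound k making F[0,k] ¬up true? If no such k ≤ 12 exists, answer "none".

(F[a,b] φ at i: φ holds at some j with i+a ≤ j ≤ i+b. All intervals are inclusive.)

0

Scan j = 0,1,… for ¬up:
  j=0: holds
First hit at j=0, so smallest k = 0-0 = 0.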